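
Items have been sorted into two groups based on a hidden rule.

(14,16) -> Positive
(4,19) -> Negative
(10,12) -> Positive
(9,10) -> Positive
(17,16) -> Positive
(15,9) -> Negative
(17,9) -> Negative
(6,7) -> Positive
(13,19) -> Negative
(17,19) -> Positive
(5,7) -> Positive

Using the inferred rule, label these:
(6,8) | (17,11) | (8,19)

The pattern is that an item is 'Positive' exactly when: |first − second| ≤ 2.
(6,8): |6−8| = 2 — qualifies, so Positive.
(17,11): |17−11| = 6 — lacks this property, so Negative.
(8,19): |8−19| = 11 — lacks this property, so Negative.

Positive, Negative, Negative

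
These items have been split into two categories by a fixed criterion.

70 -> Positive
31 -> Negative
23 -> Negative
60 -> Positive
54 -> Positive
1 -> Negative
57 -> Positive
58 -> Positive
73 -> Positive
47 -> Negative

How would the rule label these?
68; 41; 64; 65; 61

Positive, Negative, Positive, Positive, Positive

The common property of the 'Positive' items is: at least 54. No 'Negative' item has it.
68: Positive (68 ≥ 54). 41: Negative (41 < 54). 64: Positive (64 ≥ 54). 65: Positive (65 ≥ 54). 61: Positive (61 ≥ 54).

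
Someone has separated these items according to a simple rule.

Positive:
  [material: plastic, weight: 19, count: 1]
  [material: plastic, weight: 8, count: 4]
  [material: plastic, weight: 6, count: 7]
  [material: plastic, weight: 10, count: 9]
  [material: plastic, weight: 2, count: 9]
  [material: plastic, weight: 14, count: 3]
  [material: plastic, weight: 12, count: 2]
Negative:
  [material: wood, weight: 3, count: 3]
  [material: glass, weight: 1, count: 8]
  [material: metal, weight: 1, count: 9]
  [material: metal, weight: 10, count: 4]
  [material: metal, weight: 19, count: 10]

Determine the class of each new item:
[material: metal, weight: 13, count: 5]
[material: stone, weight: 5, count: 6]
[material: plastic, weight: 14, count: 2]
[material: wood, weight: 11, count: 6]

The rule appears to be: material is plastic.
[material: metal, weight: 13, count: 5]: material is metal — doesn't match, so Negative. [material: stone, weight: 5, count: 6]: material is stone — doesn't match, so Negative. [material: plastic, weight: 14, count: 2]: material is plastic — passes, so Positive. [material: wood, weight: 11, count: 6]: material is wood — doesn't match, so Negative.

Negative, Negative, Positive, Negative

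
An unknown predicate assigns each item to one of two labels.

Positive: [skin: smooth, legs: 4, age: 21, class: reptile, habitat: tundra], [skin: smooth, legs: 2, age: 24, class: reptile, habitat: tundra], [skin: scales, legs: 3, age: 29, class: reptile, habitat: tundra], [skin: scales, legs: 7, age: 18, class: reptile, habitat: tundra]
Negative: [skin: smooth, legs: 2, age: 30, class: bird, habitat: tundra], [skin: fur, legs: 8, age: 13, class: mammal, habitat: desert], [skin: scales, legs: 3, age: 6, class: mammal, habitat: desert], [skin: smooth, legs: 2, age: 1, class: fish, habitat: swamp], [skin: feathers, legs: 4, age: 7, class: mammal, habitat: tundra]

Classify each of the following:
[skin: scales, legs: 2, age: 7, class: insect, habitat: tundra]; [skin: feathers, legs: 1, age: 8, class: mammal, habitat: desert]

The simplest hypothesis consistent with all the labels is: class is reptile.
[skin: scales, legs: 2, age: 7, class: insect, habitat: tundra] — class is insect, hence Negative.
[skin: feathers, legs: 1, age: 8, class: mammal, habitat: desert] — class is mammal, hence Negative.

Negative, Negative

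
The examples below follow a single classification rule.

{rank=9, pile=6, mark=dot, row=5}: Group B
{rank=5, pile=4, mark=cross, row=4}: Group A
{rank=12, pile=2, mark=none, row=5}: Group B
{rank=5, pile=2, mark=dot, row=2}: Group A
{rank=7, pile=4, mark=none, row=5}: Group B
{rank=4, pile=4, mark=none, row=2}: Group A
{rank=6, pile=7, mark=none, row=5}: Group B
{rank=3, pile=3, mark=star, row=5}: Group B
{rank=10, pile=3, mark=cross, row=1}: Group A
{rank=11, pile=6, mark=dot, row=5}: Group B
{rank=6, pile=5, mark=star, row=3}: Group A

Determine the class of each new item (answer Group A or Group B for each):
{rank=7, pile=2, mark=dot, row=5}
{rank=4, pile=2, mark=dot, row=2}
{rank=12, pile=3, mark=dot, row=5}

Group B, Group A, Group B

The simplest hypothesis consistent with all the labels is: row ≤ 4.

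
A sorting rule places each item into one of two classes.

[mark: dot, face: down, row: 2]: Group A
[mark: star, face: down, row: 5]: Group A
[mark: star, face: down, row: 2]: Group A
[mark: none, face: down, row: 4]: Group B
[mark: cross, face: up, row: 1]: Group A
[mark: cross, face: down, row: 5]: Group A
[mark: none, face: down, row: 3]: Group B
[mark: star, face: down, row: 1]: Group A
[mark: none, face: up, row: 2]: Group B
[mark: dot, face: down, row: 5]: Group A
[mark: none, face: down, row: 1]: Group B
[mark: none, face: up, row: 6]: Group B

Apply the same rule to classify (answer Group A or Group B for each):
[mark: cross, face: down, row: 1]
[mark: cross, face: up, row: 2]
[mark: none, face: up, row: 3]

Rule: mark is not none. This holds for each 'Group A' example and fails for each 'Group B' one.
Group A: [mark: cross, face: down, row: 1], since mark is cross.
Group A: [mark: cross, face: up, row: 2], since mark is cross.
Group B: [mark: none, face: up, row: 3], since mark is none.

Group A, Group A, Group B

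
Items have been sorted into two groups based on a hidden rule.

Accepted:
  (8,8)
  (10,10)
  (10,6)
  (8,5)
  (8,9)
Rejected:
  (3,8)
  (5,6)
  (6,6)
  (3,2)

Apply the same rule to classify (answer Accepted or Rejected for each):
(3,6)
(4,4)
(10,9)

Rejected, Rejected, Accepted

All 'Accepted' examples share one property — sum ≥ 13 — and every 'Rejected' example lacks it.
(3,6) → 3+6 = 9 → Rejected.
(4,4) → 4+4 = 8 → Rejected.
(10,9) → 10+9 = 19 → Accepted.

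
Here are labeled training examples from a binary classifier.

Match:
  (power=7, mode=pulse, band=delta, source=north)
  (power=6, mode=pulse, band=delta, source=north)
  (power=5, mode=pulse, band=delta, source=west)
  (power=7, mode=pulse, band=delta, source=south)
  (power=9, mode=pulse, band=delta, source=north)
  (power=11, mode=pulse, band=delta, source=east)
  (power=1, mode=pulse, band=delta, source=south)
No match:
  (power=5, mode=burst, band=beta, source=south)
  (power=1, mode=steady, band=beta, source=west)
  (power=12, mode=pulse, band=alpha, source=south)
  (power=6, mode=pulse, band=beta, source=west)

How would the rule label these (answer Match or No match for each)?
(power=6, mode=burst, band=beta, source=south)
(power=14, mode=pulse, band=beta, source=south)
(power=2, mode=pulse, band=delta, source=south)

No match, No match, Match

The simplest hypothesis consistent with all the labels is: band is delta.
(power=6, mode=burst, band=beta, source=south): band is beta — does not satisfy this, so No match. (power=14, mode=pulse, band=beta, source=south): band is beta — does not satisfy this, so No match. (power=2, mode=pulse, band=delta, source=south): band is delta — qualifies, so Match.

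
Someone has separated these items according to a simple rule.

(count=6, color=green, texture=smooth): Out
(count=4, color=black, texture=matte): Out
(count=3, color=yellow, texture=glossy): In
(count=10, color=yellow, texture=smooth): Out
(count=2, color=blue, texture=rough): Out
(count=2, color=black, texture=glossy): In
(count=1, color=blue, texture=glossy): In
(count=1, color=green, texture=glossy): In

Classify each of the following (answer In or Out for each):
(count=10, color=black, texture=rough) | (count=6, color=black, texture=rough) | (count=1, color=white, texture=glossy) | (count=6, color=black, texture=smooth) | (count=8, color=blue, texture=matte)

The pattern is that an item is 'In' exactly when: texture is glossy.
Out: (count=10, color=black, texture=rough), since texture is rough. Out: (count=6, color=black, texture=rough), since texture is rough. In: (count=1, color=white, texture=glossy), since texture is glossy. Out: (count=6, color=black, texture=smooth), since texture is smooth. Out: (count=8, color=blue, texture=matte), since texture is matte.

Out, Out, In, Out, Out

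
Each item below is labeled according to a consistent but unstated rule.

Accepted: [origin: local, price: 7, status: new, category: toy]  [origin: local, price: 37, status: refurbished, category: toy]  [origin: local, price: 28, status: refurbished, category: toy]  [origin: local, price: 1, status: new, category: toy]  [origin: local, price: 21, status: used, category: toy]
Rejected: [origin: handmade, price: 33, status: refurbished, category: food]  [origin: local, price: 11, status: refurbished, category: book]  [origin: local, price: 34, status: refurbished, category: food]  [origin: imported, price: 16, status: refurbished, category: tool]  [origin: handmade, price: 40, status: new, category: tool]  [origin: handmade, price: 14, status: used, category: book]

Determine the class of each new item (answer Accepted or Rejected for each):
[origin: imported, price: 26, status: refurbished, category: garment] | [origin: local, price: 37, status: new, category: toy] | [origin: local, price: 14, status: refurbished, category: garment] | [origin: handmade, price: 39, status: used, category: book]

Checking candidate rules against both groups, what survives is: category is toy.

Rejected, Accepted, Rejected, Rejected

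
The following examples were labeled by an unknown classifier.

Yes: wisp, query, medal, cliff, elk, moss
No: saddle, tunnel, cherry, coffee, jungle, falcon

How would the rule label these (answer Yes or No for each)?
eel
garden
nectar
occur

Yes, No, No, Yes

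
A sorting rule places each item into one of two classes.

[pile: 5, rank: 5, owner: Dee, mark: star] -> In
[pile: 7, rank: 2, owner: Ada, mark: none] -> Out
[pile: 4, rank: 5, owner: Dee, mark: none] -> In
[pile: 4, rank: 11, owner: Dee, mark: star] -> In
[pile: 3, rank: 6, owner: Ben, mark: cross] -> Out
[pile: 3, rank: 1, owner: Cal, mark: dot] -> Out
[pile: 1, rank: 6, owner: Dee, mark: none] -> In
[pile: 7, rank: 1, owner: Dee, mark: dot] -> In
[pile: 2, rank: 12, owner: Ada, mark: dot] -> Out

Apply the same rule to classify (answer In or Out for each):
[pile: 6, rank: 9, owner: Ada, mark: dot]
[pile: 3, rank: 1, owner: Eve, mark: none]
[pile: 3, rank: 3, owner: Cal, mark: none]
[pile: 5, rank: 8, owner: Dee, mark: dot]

Out, Out, Out, In

All 'In' examples share one property — owner is Dee — and every 'Out' example lacks it.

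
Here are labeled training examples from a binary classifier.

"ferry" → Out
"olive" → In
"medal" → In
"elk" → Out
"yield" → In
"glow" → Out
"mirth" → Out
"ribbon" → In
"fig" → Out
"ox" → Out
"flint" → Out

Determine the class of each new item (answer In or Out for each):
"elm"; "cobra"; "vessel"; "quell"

All 'In' examples share one property — has ≥ 2 vowels — and every 'Out' example lacks it.
"elm": 1 vowel, lacks this property → Out.
"cobra": 2 vowels, meets the rule → In.
"vessel": 2 vowels, meets the rule → In.
"quell": 2 vowels, meets the rule → In.

Out, In, In, In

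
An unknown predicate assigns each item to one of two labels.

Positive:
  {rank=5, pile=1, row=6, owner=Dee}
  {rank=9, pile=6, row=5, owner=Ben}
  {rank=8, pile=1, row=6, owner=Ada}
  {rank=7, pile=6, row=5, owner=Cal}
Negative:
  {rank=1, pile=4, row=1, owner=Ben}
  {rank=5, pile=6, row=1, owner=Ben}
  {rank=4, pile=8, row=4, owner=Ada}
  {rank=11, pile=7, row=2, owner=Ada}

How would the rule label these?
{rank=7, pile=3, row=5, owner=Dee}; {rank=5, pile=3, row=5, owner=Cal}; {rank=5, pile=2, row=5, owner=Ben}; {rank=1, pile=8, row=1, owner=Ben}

Positive, Positive, Positive, Negative

The simplest hypothesis consistent with all the labels is: row ≥ 5.
{rank=7, pile=3, row=5, owner=Dee} → row = 5 → Positive. {rank=5, pile=3, row=5, owner=Cal} → row = 5 → Positive. {rank=5, pile=2, row=5, owner=Ben} → row = 5 → Positive. {rank=1, pile=8, row=1, owner=Ben} → row = 1 → Negative.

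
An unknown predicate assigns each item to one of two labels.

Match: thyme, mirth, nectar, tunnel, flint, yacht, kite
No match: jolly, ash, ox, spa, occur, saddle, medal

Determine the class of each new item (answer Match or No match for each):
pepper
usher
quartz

No match, No match, Match

Comparing the two groups points to one rule — contains 't'.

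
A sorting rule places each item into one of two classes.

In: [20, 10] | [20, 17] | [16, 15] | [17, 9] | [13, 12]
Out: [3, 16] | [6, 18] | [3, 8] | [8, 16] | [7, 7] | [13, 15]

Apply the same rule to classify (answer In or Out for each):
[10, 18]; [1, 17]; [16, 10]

Comparing the two groups points to one rule — first > second.
Out: [10, 18], since 10 < 18. Out: [1, 17], since 1 < 17. In: [16, 10], since 16 > 10.

Out, Out, In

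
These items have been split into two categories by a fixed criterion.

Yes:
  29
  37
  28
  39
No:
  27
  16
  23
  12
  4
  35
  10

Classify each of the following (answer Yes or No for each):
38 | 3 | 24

Yes, No, No

The distinguishing property — digit sum ≥ 10 — holds for all the 'Yes' cases and none of the 'No' cases.
38 → digit sum 3+8 = 11 → Yes. 3 → digit sum 3 → No. 24 → digit sum 2+4 = 6 → No.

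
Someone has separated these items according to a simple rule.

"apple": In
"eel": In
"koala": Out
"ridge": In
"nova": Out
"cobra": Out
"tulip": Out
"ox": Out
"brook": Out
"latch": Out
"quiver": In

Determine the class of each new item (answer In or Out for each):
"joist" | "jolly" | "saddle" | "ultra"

Looking at the examples, the only property every 'In' case has and every 'Out' case lacks is: contains 'e'.
"joist": no 'e', doesn't qualify → Out. "jolly": no 'e', doesn't qualify → Out. "saddle": has 'e', fits → In. "ultra": no 'e', doesn't qualify → Out.

Out, Out, In, Out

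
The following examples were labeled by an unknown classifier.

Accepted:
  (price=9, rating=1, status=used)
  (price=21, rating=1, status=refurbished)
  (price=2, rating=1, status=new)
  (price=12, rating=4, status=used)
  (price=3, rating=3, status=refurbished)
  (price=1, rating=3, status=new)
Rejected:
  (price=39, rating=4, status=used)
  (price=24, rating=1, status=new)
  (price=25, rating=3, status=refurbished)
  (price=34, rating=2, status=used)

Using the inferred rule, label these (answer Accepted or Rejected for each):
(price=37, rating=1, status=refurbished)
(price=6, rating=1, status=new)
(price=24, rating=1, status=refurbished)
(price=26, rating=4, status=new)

Every 'Accepted' example satisfies: price ≤ 21. None of the 'Rejected' examples do.
(price=37, rating=1, status=refurbished) → price = 37 → Rejected. (price=6, rating=1, status=new) → price = 6 → Accepted. (price=24, rating=1, status=refurbished) → price = 24 → Rejected. (price=26, rating=4, status=new) → price = 26 → Rejected.

Rejected, Accepted, Rejected, Rejected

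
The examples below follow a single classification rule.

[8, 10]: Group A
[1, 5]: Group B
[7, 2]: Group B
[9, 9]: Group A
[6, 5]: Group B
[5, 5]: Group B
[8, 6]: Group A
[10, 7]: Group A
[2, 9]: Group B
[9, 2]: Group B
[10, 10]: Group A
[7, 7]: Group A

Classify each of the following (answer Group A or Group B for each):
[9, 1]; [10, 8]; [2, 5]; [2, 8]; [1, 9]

The simplest hypothesis consistent with all the labels is: sum ≥ 14.
[9, 1] — 9+1 = 10, hence Group B.
[10, 8] — 10+8 = 18, hence Group A.
[2, 5] — 2+5 = 7, hence Group B.
[2, 8] — 2+8 = 10, hence Group B.
[1, 9] — 1+9 = 10, hence Group B.

Group B, Group A, Group B, Group B, Group B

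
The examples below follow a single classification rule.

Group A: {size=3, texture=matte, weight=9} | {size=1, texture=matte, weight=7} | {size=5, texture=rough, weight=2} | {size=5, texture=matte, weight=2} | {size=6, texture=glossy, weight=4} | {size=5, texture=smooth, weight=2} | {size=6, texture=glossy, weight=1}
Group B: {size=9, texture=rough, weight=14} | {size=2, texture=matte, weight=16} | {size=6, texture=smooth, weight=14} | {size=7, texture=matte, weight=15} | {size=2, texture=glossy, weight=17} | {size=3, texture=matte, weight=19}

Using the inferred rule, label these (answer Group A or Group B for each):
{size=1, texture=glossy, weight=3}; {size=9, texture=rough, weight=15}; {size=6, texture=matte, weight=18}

Group A, Group B, Group B

The distinguishing property — weight ≤ 9 — holds for all the 'Group A' cases and none of the 'Group B' cases.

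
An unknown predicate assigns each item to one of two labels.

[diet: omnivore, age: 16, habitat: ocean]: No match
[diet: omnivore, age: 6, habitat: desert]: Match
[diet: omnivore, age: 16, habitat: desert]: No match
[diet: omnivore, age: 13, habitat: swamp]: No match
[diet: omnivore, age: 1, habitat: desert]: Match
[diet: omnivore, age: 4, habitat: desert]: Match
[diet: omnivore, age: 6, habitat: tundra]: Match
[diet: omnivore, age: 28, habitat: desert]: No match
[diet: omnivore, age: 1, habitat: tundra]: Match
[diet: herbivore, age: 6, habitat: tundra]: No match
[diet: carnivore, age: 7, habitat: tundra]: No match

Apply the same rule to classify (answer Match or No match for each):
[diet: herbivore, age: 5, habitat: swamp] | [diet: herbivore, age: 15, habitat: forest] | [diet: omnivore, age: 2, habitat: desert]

No match, No match, Match

The common property of the 'Match' items is: diet is omnivore AND age ≤ 6. No 'No match' item has it.
[diet: herbivore, age: 5, habitat: swamp] → diet is herbivore, age = 5 → No match.
[diet: herbivore, age: 15, habitat: forest] → diet is herbivore, age = 15 → No match.
[diet: omnivore, age: 2, habitat: desert] → diet is omnivore, age = 2 → Match.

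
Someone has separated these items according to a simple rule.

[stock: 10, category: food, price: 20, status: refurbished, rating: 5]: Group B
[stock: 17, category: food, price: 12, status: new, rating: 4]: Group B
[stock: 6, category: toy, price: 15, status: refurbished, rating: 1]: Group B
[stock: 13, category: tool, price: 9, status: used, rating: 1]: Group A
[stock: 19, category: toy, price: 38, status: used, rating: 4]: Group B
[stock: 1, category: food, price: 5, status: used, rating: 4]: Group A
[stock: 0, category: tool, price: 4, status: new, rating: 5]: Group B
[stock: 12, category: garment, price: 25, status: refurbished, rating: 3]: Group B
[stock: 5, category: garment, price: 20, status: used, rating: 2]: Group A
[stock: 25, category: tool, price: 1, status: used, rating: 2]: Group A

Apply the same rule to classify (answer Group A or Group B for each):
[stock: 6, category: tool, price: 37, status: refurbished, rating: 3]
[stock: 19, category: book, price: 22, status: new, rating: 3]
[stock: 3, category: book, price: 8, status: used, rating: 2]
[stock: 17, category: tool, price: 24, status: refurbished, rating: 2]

The rule appears to be: status is used AND price ≤ 20.
[stock: 6, category: tool, price: 37, status: refurbished, rating: 3] — status is refurbished, price = 37, hence Group B. [stock: 19, category: book, price: 22, status: new, rating: 3] — status is new, price = 22, hence Group B. [stock: 3, category: book, price: 8, status: used, rating: 2] — status is used, price = 8, hence Group A. [stock: 17, category: tool, price: 24, status: refurbished, rating: 2] — status is refurbished, price = 24, hence Group B.

Group B, Group B, Group A, Group B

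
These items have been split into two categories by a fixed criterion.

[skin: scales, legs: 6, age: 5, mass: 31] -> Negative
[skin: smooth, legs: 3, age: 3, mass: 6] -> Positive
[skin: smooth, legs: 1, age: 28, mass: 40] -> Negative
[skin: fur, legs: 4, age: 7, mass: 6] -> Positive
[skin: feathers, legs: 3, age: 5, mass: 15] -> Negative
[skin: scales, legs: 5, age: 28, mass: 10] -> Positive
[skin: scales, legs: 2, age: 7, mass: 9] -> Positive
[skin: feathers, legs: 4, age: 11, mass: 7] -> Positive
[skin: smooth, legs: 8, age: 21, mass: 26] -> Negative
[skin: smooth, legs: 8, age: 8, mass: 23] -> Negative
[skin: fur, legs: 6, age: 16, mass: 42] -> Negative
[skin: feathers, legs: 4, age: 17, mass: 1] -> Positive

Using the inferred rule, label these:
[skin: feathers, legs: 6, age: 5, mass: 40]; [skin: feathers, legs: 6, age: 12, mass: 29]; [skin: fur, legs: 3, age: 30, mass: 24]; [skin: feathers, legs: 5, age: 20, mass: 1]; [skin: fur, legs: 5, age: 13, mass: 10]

The distinguishing property — mass ≤ 10 — holds for all the 'Positive' cases and none of the 'Negative' cases.

Negative, Negative, Negative, Positive, Positive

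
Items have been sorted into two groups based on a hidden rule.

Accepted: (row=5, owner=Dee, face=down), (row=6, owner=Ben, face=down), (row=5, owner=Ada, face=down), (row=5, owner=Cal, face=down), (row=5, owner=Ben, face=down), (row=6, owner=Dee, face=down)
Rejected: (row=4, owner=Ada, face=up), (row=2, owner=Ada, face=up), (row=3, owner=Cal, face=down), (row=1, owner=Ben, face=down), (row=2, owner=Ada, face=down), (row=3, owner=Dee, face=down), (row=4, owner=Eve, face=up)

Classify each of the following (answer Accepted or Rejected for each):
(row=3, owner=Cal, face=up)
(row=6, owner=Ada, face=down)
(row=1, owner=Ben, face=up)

Rejected, Accepted, Rejected

The rule appears to be: row ≥ 5.
(row=3, owner=Cal, face=up): row = 3 — fails the rule, so Rejected. (row=6, owner=Ada, face=down): row = 6 — has this property, so Accepted. (row=1, owner=Ben, face=up): row = 1 — fails the rule, so Rejected.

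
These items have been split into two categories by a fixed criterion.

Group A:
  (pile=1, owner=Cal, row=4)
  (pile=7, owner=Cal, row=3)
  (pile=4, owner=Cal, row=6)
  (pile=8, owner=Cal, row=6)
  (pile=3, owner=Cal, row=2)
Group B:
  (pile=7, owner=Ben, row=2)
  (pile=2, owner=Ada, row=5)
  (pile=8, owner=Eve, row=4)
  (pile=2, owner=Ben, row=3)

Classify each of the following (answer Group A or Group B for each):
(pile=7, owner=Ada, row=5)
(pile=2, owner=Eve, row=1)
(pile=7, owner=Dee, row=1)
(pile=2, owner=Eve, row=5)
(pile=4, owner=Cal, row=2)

The pattern is that an item is 'Group A' exactly when: owner is Cal.

Group B, Group B, Group B, Group B, Group A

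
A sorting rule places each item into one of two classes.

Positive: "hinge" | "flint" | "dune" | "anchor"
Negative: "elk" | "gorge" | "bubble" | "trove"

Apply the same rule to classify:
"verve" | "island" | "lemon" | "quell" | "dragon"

All 'Positive' examples share one property — contains 'n' — and every 'Negative' example lacks it.
"verve": no 'n' — lacks this property, so Negative. "island": has 'n' — matches, so Positive. "lemon": has 'n' — matches, so Positive. "quell": no 'n' — lacks this property, so Negative. "dragon": has 'n' — matches, so Positive.

Negative, Positive, Positive, Negative, Positive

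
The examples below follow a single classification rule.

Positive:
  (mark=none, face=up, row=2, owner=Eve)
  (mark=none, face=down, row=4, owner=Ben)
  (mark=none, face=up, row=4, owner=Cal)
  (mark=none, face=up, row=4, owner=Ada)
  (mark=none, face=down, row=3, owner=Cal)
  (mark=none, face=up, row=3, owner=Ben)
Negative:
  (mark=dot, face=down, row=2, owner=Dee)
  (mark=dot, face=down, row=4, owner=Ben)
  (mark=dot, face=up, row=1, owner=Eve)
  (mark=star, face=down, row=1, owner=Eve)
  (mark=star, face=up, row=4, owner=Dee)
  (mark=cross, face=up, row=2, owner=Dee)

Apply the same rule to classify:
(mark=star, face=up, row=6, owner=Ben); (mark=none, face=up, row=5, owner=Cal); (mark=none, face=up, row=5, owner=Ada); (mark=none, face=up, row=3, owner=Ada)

A rule that fits every label: mark is none — true of each 'Positive' example, false of each 'Negative' one.
(mark=star, face=up, row=6, owner=Ben): Negative (mark is star).
(mark=none, face=up, row=5, owner=Cal): Positive (mark is none).
(mark=none, face=up, row=5, owner=Ada): Positive (mark is none).
(mark=none, face=up, row=3, owner=Ada): Positive (mark is none).

Negative, Positive, Positive, Positive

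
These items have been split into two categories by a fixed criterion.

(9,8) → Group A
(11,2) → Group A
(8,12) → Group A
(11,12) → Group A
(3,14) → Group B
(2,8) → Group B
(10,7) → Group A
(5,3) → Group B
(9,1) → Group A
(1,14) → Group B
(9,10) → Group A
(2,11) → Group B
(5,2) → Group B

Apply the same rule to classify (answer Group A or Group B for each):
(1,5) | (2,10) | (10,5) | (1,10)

Group B, Group B, Group A, Group B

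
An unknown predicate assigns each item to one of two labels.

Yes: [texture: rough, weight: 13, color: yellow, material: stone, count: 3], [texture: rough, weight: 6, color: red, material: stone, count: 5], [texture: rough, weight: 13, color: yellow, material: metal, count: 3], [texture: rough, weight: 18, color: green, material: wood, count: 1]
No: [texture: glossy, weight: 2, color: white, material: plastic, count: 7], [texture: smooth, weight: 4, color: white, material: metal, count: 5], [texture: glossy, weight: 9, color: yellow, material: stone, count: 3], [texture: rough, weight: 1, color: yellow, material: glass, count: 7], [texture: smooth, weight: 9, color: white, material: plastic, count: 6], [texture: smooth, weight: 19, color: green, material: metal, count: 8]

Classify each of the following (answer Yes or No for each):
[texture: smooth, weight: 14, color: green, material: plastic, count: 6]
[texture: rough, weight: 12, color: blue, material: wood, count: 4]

No, Yes

The classifier is using: texture is rough AND count ≤ 5.
[texture: smooth, weight: 14, color: green, material: plastic, count: 6]: texture is smooth, count = 6 — does not satisfy this, so No. [texture: rough, weight: 12, color: blue, material: wood, count: 4]: texture is rough, count = 4 — meets the rule, so Yes.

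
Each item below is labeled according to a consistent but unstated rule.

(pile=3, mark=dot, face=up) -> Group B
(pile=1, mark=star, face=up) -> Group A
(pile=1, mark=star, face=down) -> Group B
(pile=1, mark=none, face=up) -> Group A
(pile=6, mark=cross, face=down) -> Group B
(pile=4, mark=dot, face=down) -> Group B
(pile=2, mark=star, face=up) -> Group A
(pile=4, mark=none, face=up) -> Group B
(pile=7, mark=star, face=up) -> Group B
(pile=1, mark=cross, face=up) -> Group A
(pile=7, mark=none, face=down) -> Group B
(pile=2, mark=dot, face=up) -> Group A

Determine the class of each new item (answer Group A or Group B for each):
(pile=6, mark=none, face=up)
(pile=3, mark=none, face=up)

The rule appears to be: face is up AND pile ≤ 2.
(pile=6, mark=none, face=up): face is up, pile = 6 — fails this test, so Group B.
(pile=3, mark=none, face=up): face is up, pile = 3 — fails this test, so Group B.

Group B, Group B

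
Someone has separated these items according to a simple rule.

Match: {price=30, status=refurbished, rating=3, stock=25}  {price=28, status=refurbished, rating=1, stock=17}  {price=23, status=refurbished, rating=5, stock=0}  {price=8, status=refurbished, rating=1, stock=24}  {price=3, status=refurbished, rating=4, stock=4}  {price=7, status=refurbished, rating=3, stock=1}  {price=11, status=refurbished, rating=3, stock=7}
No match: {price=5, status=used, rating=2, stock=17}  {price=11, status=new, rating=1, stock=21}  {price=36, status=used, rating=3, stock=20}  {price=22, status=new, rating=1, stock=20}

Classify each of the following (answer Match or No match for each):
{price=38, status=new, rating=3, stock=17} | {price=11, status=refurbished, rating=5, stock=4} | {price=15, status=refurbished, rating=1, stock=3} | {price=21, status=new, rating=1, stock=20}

No match, Match, Match, No match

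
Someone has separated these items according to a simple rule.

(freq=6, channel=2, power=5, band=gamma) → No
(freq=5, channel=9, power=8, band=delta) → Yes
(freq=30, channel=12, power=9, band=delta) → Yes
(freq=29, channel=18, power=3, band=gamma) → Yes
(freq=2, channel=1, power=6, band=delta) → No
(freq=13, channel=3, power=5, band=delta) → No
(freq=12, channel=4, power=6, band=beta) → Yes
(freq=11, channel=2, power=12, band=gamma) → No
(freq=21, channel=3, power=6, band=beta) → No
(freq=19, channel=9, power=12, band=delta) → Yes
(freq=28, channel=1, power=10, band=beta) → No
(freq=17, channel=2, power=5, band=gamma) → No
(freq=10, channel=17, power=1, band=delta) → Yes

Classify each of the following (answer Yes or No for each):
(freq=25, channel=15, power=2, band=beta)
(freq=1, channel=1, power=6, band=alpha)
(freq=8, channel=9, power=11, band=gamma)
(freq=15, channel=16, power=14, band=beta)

Yes, No, Yes, Yes

'Yes' ⟺ channel ≥ 4.
(freq=25, channel=15, power=2, band=beta) → channel = 15 → Yes.
(freq=1, channel=1, power=6, band=alpha) → channel = 1 → No.
(freq=8, channel=9, power=11, band=gamma) → channel = 9 → Yes.
(freq=15, channel=16, power=14, band=beta) → channel = 16 → Yes.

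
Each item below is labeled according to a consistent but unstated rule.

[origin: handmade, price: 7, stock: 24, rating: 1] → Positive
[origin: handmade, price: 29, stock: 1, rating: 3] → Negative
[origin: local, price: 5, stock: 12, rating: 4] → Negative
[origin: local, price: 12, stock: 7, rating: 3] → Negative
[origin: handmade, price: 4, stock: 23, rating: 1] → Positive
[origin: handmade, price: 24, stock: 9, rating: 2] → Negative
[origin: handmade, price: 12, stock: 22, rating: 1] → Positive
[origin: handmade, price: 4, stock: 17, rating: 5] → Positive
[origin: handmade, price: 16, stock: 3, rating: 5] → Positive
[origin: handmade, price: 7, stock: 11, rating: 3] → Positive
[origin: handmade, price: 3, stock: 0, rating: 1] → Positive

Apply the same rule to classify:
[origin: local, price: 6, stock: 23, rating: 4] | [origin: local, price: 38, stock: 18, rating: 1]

'Positive' ⟺ origin is handmade AND price ≤ 16.
[origin: local, price: 6, stock: 23, rating: 4]: Negative (origin is local, price = 6).
[origin: local, price: 38, stock: 18, rating: 1]: Negative (origin is local, price = 38).

Negative, Negative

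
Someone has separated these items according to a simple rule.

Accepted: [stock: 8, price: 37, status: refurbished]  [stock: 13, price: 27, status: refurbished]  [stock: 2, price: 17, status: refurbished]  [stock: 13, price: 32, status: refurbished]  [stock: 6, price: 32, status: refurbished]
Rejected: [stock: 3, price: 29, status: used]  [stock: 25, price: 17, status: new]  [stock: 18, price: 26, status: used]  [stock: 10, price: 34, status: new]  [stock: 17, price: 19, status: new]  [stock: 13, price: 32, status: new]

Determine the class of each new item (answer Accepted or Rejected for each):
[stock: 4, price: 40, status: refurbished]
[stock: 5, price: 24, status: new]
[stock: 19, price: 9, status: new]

Every 'Accepted' example satisfies: status is refurbished. None of the 'Rejected' examples do.
Accepted: [stock: 4, price: 40, status: refurbished], since status is refurbished.
Rejected: [stock: 5, price: 24, status: new], since status is new.
Rejected: [stock: 19, price: 9, status: new], since status is new.

Accepted, Rejected, Rejected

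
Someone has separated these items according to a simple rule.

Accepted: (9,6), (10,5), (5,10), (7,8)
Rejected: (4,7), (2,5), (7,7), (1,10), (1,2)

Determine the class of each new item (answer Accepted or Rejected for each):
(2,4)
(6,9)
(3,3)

Rejected, Accepted, Rejected

The common property of the 'Accepted' items is: sum = 15. No 'Rejected' item has it.
(2,4): 2+4 = 6, lacks this property → Rejected. (6,9): 6+9 = 15, passes → Accepted. (3,3): 3+3 = 6, lacks this property → Rejected.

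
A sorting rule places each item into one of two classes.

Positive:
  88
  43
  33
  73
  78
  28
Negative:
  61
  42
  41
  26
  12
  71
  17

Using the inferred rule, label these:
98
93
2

Positive, Positive, Negative

Every 'Positive' example satisfies: ≡ 3 (mod 5). None of the 'Negative' examples do.
98 — 98 mod 5 = 3, hence Positive. 93 — 93 mod 5 = 3, hence Positive. 2 — 2 mod 5 = 2, hence Negative.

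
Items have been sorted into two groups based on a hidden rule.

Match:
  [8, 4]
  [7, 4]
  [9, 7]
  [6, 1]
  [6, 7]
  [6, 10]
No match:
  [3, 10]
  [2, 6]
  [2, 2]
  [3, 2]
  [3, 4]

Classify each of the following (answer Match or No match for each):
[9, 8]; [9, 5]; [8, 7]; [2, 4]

Match, Match, Match, No match

One predicate separates the groups cleanly: first ≥ 4.
Match: [9, 8], since first 9.
Match: [9, 5], since first 9.
Match: [8, 7], since first 8.
No match: [2, 4], since first 2.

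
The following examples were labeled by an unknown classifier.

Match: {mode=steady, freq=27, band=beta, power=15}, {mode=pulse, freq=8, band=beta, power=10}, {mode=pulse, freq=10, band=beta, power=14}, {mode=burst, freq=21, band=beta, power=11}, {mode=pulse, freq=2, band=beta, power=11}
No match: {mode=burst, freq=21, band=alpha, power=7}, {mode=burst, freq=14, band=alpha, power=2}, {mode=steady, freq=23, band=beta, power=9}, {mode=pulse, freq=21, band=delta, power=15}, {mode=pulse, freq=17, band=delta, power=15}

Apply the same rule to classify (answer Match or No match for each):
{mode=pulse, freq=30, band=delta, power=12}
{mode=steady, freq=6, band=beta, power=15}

No match, Match

The rule appears to be: band is beta AND power ≥ 10.
{mode=pulse, freq=30, band=delta, power=12} → band is delta, power = 12 → No match.
{mode=steady, freq=6, band=beta, power=15} → band is beta, power = 15 → Match.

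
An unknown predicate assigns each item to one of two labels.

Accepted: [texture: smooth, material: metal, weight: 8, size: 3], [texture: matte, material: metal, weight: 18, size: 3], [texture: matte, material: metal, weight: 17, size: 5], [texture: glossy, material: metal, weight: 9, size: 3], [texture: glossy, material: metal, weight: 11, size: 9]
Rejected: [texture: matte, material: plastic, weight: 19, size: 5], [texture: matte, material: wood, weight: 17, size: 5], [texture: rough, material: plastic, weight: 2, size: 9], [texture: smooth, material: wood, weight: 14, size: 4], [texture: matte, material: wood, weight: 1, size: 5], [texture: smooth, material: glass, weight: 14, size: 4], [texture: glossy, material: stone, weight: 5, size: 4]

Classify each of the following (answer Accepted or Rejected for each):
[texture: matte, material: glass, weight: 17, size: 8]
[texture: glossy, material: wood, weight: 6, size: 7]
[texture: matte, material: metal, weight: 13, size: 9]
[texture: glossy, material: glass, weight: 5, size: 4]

Rejected, Rejected, Accepted, Rejected

One predicate separates the groups cleanly: material is metal.
[texture: matte, material: glass, weight: 17, size: 8]: Rejected (material is glass).
[texture: glossy, material: wood, weight: 6, size: 7]: Rejected (material is wood).
[texture: matte, material: metal, weight: 13, size: 9]: Accepted (material is metal).
[texture: glossy, material: glass, weight: 5, size: 4]: Rejected (material is glass).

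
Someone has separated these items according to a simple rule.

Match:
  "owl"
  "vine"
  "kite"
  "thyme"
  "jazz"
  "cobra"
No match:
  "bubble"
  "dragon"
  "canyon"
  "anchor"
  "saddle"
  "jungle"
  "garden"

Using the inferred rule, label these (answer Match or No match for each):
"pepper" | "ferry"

No match, Match

Every 'Match' example satisfies: length ≤ 5. None of the 'No match' examples do.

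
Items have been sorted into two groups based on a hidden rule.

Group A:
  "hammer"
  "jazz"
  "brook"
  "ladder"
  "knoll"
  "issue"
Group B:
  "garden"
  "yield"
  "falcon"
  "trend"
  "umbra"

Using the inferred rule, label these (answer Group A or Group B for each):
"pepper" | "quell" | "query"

Every 'Group A' example satisfies: has a double letter. None of the 'Group B' examples do.
"pepper": Group A ('pp' doubled). "quell": Group A ('ll' doubled). "query": Group B (no doubled letter).

Group A, Group A, Group B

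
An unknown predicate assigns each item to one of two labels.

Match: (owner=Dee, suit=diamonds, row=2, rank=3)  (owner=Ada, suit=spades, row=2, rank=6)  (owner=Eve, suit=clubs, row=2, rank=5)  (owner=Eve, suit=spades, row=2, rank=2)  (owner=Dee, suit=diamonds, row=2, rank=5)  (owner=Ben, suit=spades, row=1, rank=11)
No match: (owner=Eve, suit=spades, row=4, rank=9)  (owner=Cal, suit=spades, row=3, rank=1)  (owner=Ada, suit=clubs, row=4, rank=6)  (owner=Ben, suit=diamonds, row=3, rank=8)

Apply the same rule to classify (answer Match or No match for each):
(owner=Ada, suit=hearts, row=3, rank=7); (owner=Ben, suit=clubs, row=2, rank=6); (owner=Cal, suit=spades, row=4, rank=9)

'Match' ⟺ row ≤ 2.
(owner=Ada, suit=hearts, row=3, rank=7) — row = 3, hence No match. (owner=Ben, suit=clubs, row=2, rank=6) — row = 2, hence Match. (owner=Cal, suit=spades, row=4, rank=9) — row = 4, hence No match.

No match, Match, No match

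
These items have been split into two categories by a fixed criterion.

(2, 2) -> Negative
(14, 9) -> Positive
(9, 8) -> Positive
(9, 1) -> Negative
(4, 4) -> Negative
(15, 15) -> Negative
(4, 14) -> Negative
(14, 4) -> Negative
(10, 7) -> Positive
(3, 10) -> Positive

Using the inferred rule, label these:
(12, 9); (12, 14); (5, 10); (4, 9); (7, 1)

A rule that fits every label: sum is odd — true of each 'Positive' example, false of each 'Negative' one.
(12, 9): 12+9 = 21, passes → Positive. (12, 14): 12+14 = 26, lacks this property → Negative. (5, 10): 5+10 = 15, passes → Positive. (4, 9): 4+9 = 13, passes → Positive. (7, 1): 7+1 = 8, lacks this property → Negative.

Positive, Negative, Positive, Positive, Negative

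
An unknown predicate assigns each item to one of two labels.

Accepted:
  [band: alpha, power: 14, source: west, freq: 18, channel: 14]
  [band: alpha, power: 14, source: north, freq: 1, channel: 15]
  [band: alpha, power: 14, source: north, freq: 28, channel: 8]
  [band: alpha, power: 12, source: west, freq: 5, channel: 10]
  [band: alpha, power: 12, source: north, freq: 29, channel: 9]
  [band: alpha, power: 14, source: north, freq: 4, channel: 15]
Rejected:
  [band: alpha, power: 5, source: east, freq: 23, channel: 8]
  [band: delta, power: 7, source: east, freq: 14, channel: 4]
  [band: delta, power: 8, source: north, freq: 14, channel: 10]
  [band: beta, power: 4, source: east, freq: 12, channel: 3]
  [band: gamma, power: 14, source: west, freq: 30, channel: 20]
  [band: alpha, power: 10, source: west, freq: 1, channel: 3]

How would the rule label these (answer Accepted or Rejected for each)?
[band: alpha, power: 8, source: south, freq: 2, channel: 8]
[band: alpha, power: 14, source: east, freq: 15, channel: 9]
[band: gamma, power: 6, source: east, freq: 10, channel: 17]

Rejected, Accepted, Rejected

'Accepted' ⟺ band is alpha AND power ≥ 12.
[band: alpha, power: 8, source: south, freq: 2, channel: 8]: band is alpha, power = 8, does not satisfy this → Rejected.
[band: alpha, power: 14, source: east, freq: 15, channel: 9]: band is alpha, power = 14, checks out → Accepted.
[band: gamma, power: 6, source: east, freq: 10, channel: 17]: band is gamma, power = 6, does not satisfy this → Rejected.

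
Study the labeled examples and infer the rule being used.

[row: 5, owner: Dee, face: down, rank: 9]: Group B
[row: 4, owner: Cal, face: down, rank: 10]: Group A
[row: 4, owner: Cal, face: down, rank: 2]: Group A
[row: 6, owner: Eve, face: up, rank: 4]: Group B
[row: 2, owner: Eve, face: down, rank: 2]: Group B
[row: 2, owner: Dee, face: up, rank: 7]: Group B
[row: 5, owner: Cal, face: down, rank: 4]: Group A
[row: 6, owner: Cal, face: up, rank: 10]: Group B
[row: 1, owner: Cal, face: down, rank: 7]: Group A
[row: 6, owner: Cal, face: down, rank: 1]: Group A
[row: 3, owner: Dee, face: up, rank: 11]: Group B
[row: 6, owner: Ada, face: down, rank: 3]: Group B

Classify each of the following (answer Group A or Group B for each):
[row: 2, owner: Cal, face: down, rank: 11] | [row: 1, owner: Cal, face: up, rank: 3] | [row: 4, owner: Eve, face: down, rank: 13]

The common property of the 'Group A' items is: owner is Cal AND face is down. No 'Group B' item has it.
Group A: [row: 2, owner: Cal, face: down, rank: 11], since owner is Cal, face is down.
Group B: [row: 1, owner: Cal, face: up, rank: 3], since owner is Cal, face is up.
Group B: [row: 4, owner: Eve, face: down, rank: 13], since owner is Eve, face is down.

Group A, Group B, Group B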